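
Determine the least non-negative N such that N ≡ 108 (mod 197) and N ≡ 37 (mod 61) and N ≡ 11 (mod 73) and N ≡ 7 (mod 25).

Combine the congruences pairwise.
From N ≡ 108 (mod 197) write N = 108 + 197t. Substituting into N ≡ 37 (mod 61) gives 197t ≡ 51 (mod 61), and since 14⁻¹ ≡ 48 (mod 61), t ≡ 8. Hence N ≡ 108 + 197·8 = 1684 (mod 12017).
From N ≡ 1684 (mod 12017) write N = 1684 + 12017t. Substituting into N ≡ 11 (mod 73) gives 12017t ≡ 6 (mod 73), and since 45⁻¹ ≡ 13 (mod 73), t ≡ 5. Hence N ≡ 1684 + 12017·5 = 61769 (mod 877241).
From N ≡ 61769 (mod 877241) write N = 61769 + 877241t. Substituting into N ≡ 7 (mod 25) gives 877241t ≡ 13 (mod 25), and since 16⁻¹ ≡ 11 (mod 25), t ≡ 18. Hence N ≡ 61769 + 877241·18 = 15852107 (mod 21931025).

15852107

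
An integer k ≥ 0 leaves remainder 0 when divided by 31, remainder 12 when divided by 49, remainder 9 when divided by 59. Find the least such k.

The moduli are pairwise coprime; N = 31·49·59 = 89621.
N/31 = 2891; 2891 ≡ 8 (mod 31); 8·4 ≡ 1, so inverse 4.
N/49 = 1829; 1829 ≡ 16 (mod 49); 16·46 ≡ 1, so inverse 46.
N/59 = 1519; 1519 ≡ 44 (mod 59); 44·55 ≡ 1, so inverse 55.
k ≡ 0·2891·4 + 12·1829·46 + 9·1519·55 = 1761513.
1761513 mod 89621 = 58714.

58714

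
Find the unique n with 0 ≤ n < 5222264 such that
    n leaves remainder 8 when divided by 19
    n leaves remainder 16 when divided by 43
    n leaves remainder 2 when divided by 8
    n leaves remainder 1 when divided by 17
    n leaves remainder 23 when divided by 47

2013362

The moduli are pairwise coprime; M = 19·43·8·17·47 = 5222264.
M/19 = 274856; 274856 ≡ 2 (mod 19); 2·10 ≡ 1, so inverse 10.
M/43 = 121448; 121448 ≡ 16 (mod 43); 16·35 ≡ 1, so inverse 35.
M/8 = 652783; 652783 ≡ 7 (mod 8); 7·7 ≡ 1, so inverse 7.
M/17 = 307192; 307192 ≡ 2 (mod 17); 2·9 ≡ 1, so inverse 9.
M/47 = 111112; 111112 ≡ 4 (mod 47); 4·12 ≡ 1, so inverse 12.
n ≡ 8·274856·10 + 16·121448·35 + 2·652783·7 + 1·307192·9 + 23·111112·12 = 132569962.
132569962 mod 5222264 = 2013362.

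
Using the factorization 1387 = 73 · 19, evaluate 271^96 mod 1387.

1242

Mod 73: 271 ≡ 52; by Fermat, exponent reduces to 96 mod 72 = 24; 52^24 ≡ 1 (mod 73).
Mod 19: 271 ≡ 5; by Fermat, exponent reduces to 96 mod 18 = 6; 5^6 ≡ 7 (mod 19).
Combine by CRT: x ≡ 1 (mod 73), x ≡ 7 (mod 19) ⇒ x ≡ 1242 (mod 1387).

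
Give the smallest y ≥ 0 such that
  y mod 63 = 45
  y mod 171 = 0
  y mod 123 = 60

gcd(63, 171) = 9 and 9 | (0 − 45), so the pair is consistent; merging gives y ≡ 171 (mod 1197), where 1197 = lcm(63, 171).
gcd(1197, 123) = 3 and 3 | (60 − 171), so the pair is consistent; merging gives y ≡ 26505 (mod 49077), where 49077 = lcm(1197, 123).
The solution is unique modulo lcm(63, 171, 123) = 49077.

26505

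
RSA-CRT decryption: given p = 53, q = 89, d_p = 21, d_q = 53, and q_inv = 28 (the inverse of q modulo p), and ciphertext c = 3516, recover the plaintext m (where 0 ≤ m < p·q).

m₁ = c^(d_p) mod p: c ≡ 18 (mod 53), and 18^21 mod 53 = 22.
m₂ = c^(d_q) mod q: c ≡ 45 (mod 89), and 45^53 mod 89 = 4.
h = q_inv·(m₁ − m₂) mod p = 28·(22 − 4) mod 53 = 27.
m = m₂ + h·q = 4 + 27·89 = 2407.

2407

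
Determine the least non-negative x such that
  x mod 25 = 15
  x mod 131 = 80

1390

From x ≡ 15 (mod 25) write x = 15 + 25t. Substituting into x ≡ 80 (mod 131) gives 25t ≡ 65 (mod 131), and since 25⁻¹ ≡ 21 (mod 131), t ≡ 55. Hence x ≡ 15 + 25·55 = 1390 (mod 3275).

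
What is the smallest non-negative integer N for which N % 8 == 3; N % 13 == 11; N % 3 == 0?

219

From N ≡ 3 (mod 8) write N = 3 + 8t. Substituting into N ≡ 11 (mod 13) gives 8t ≡ 8 (mod 13), and since 8⁻¹ ≡ 5 (mod 13), t ≡ 1. Hence N ≡ 3 + 8·1 = 11 (mod 104).
From N ≡ 11 (mod 104) write N = 11 + 104t. Substituting into N ≡ 0 (mod 3) gives 104t ≡ 1 (mod 3), and since 2⁻¹ ≡ 2 (mod 3), t ≡ 2. Hence N ≡ 11 + 104·2 = 219 (mod 312).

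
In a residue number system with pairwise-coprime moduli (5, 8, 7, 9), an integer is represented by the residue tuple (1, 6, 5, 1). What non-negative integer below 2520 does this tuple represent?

1846

The moduli are pairwise coprime; N = 5·8·7·9 = 2520.
N/5 = 504; 504 ≡ 4 (mod 5); 4·4 ≡ 1, so inverse 4.
N/8 = 315; 315 ≡ 3 (mod 8); 3·3 ≡ 1, so inverse 3.
N/7 = 360; 360 ≡ 3 (mod 7); 3·5 ≡ 1, so inverse 5.
N/9 = 280; 280 ≡ 1 (mod 9), inverse 1.
x ≡ 1·504·4 + 6·315·3 + 5·360·5 + 1·280·1 = 16966.
16966 mod 2520 = 1846.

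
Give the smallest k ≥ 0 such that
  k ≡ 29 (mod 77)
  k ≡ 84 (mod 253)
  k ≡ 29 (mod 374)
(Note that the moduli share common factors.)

Combine the congruences pairwise.
gcd(77, 253) = 11 and 11 | (84 − 29), so the pair is consistent; merging gives k ≡ 337 (mod 1771), where 1771 = lcm(77, 253).
gcd(1771, 374) = 11 and 11 | (29 − 337), so the pair is consistent; merging gives k ≡ 39299 (mod 60214), where 60214 = lcm(1771, 374).
The solution is unique modulo lcm(77, 253, 374) = 60214.

39299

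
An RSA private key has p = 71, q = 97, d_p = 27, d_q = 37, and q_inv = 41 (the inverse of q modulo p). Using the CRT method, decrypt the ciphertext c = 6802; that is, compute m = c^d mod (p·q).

m₁ = c^(d_p) mod p: c ≡ 57 (mod 71), and 57^27 mod 71 = 54.
m₂ = c^(d_q) mod q: c ≡ 12 (mod 97), and 12^37 mod 97 = 27.
h = q_inv·(m₁ − m₂) mod p = 41·(54 − 27) mod 71 = 42.
m = m₂ + h·q = 27 + 42·97 = 4101.

4101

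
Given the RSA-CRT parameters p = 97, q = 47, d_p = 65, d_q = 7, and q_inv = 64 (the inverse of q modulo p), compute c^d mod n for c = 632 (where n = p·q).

2669

m₁ = c^(d_p) mod p: c ≡ 50 (mod 97), and 50^65 mod 97 = 50.
m₂ = c^(d_q) mod q: c ≡ 21 (mod 47), and 21^7 mod 47 = 37.
h = q_inv·(m₁ − m₂) mod p = 64·(50 − 37) mod 97 = 56.
m = m₂ + h·q = 37 + 56·47 = 2669.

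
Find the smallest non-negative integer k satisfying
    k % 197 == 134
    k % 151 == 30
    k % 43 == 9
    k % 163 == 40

92934490

The moduli are pairwise coprime; N = 197·151·43·163 = 208496723.
N/197 = 1058359; 1058359 ≡ 75 (mod 197); 75·176 ≡ 1, so inverse 176.
N/151 = 1380773; 1380773 ≡ 29 (mod 151); 29·125 ≡ 1, so inverse 125.
N/43 = 4848761; 4848761 ≡ 38 (mod 43); 38·17 ≡ 1, so inverse 17.
N/163 = 1279121; 1279121 ≡ 60 (mod 163); 60·144 ≡ 1, so inverse 144.
k ≡ 134·1058359·176 + 30·1380773·125 + 9·4848761·17 + 40·1279121·144 = 38247834799.
38247834799 mod 208496723 = 92934490.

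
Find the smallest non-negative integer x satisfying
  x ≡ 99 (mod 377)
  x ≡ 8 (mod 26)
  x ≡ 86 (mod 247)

Combine the congruences pairwise.
gcd(377, 26) = 13 and 13 | (8 − 99), so the pair is consistent; merging gives x ≡ 476 (mod 754), where 754 = lcm(377, 26).
gcd(754, 247) = 13 and 13 | (86 − 476), so the pair is consistent; merging gives x ≡ 6508 (mod 14326), where 14326 = lcm(754, 247).
The solution is unique modulo lcm(377, 26, 247) = 14326.

6508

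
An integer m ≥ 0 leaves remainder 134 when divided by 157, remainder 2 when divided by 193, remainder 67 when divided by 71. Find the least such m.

859238

Combine the congruences pairwise.
From m ≡ 134 (mod 157) write m = 134 + 157t. Substituting into m ≡ 2 (mod 193) gives 157t ≡ 61 (mod 193), and since 157⁻¹ ≡ 134 (mod 193), t ≡ 68. Hence m ≡ 134 + 157·68 = 10810 (mod 30301).
From m ≡ 10810 (mod 30301) write m = 10810 + 30301t. Substituting into m ≡ 67 (mod 71) gives 30301t ≡ 49 (mod 71), and since 55⁻¹ ≡ 31 (mod 71), t ≡ 28. Hence m ≡ 10810 + 30301·28 = 859238 (mod 2151371).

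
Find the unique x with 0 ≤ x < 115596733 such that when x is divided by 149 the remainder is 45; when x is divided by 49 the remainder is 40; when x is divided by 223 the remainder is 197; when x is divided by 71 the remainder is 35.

82869673

From x ≡ 45 (mod 149) write x = 45 + 149t. Substituting into x ≡ 40 (mod 49) gives 149t ≡ 44 (mod 49), and since 2⁻¹ ≡ 25 (mod 49), t ≡ 22. Hence x ≡ 45 + 149·22 = 3323 (mod 7301).
From x ≡ 3323 (mod 7301) write x = 3323 + 7301t. Substituting into x ≡ 197 (mod 223) gives 7301t ≡ 219 (mod 223), and since 165⁻¹ ≡ 173 (mod 223), t ≡ 200. Hence x ≡ 3323 + 7301·200 = 1463523 (mod 1628123).
From x ≡ 1463523 (mod 1628123) write x = 1463523 + 1628123t. Substituting into x ≡ 35 (mod 71) gives 1628123t ≡ 35 (mod 71), and since 22⁻¹ ≡ 42 (mod 71), t ≡ 50. Hence x ≡ 1463523 + 1628123·50 = 82869673 (mod 115596733).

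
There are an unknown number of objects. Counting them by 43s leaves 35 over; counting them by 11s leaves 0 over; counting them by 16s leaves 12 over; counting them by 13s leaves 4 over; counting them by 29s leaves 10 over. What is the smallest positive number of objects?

1814076

From N ≡ 35 (mod 43) write N = 35 + 43t. Substituting into N ≡ 0 (mod 11) gives 43t ≡ 9 (mod 11), and since 10⁻¹ ≡ 10 (mod 11), t ≡ 2. Hence N ≡ 35 + 43·2 = 121 (mod 473).
From N ≡ 121 (mod 473) write N = 121 + 473t. Substituting into N ≡ 12 (mod 16) gives 473t ≡ 3 (mod 16), and since 9⁻¹ ≡ 9 (mod 16), t ≡ 11. Hence N ≡ 121 + 473·11 = 5324 (mod 7568).
From N ≡ 5324 (mod 7568) write N = 5324 + 7568t. Substituting into N ≡ 4 (mod 13) gives 7568t ≡ 10 (mod 13), and since 2⁻¹ ≡ 7 (mod 13), t ≡ 5. Hence N ≡ 5324 + 7568·5 = 43164 (mod 98384).
From N ≡ 43164 (mod 98384) write N = 43164 + 98384t. Substituting into N ≡ 10 (mod 29) gives 98384t ≡ 27 (mod 29), and since 16⁻¹ ≡ 20 (mod 29), t ≡ 18. Hence N ≡ 43164 + 98384·18 = 1814076 (mod 2853136).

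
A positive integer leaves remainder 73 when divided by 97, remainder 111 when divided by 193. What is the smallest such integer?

From m ≡ 73 (mod 97) write m = 73 + 97t. Substituting into m ≡ 111 (mod 193) gives 97t ≡ 38 (mod 193), and since 97⁻¹ ≡ 2 (mod 193), t ≡ 76. Hence m ≡ 73 + 97·76 = 7445 (mod 18721).

7445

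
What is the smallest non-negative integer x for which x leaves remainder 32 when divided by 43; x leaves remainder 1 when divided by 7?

Combine the congruences pairwise.
From x ≡ 32 (mod 43) write x = 32 + 43t. Substituting into x ≡ 1 (mod 7) gives 43t ≡ 4 (mod 7), and since 1⁻¹ ≡ 1 (mod 7), t ≡ 4. Hence x ≡ 32 + 43·4 = 204 (mod 301).

204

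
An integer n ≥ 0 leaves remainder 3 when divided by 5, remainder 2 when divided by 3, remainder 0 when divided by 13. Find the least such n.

143

Combine the congruences pairwise.
From n ≡ 3 (mod 5) write n = 3 + 5t. Substituting into n ≡ 2 (mod 3) gives 5t ≡ 2 (mod 3), and since 2⁻¹ ≡ 2 (mod 3), t ≡ 1. Hence n ≡ 3 + 5·1 = 8 (mod 15).
From n ≡ 8 (mod 15) write n = 8 + 15t. Substituting into n ≡ 0 (mod 13) gives 15t ≡ 5 (mod 13), and since 2⁻¹ ≡ 7 (mod 13), t ≡ 9. Hence n ≡ 8 + 15·9 = 143 (mod 195).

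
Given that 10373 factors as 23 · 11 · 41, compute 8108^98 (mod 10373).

Mod 23: 8108 ≡ 12; by Fermat, exponent reduces to 98 mod 22 = 10; 12^10 ≡ 2 (mod 23).
Mod 11: 8108 ≡ 1; by Fermat, exponent reduces to 98 mod 10 = 8; 1^8 ≡ 1 (mod 11).
Mod 41: 8108 ≡ 31; by Fermat, exponent reduces to 98 mod 40 = 18; 31^18 ≡ 16 (mod 41).
Combine by CRT: x ≡ 2 (mod 23), x ≡ 1 (mod 11), x ≡ 16 (mod 41) ⇒ x ≡ 4280 (mod 10373).

4280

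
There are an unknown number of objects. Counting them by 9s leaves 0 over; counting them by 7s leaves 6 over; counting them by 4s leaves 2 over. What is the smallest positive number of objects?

The moduli are pairwise coprime; M = 9·7·4 = 252.
M/9 = 28; 28 ≡ 1 (mod 9), inverse 1.
M/7 = 36; 36 ≡ 1 (mod 7), inverse 1.
M/4 = 63; 63 ≡ 3 (mod 4); 3·3 ≡ 1, so inverse 3.
N ≡ 0·28·1 + 6·36·1 + 2·63·3 = 594.
594 mod 252 = 90.

90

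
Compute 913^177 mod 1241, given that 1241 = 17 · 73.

Mod 17: 913 ≡ 12; by Fermat, exponent reduces to 177 mod 16 = 1; 12^1 ≡ 12 (mod 17).
Mod 73: 913 ≡ 37; by Fermat, exponent reduces to 177 mod 72 = 33; 37^33 ≡ 8 (mod 73).
Combine by CRT: x ≡ 12 (mod 17), x ≡ 8 (mod 73) ⇒ x ≡ 811 (mod 1241).

811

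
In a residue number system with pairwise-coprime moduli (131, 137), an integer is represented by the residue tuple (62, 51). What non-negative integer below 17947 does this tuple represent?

15258

From x ≡ 62 (mod 131) write x = 62 + 131t. Substituting into x ≡ 51 (mod 137) gives 131t ≡ 126 (mod 137), and since 131⁻¹ ≡ 114 (mod 137), t ≡ 116. Hence x ≡ 62 + 131·116 = 15258 (mod 17947).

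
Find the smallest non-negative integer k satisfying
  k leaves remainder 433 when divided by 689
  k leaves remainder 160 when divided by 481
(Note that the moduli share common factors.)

1122

gcd(689, 481) = 13 and 13 | (160 − 433), so the pair is consistent; merging gives k ≡ 1122 (mod 25493), where 25493 = lcm(689, 481).
The solution is unique modulo lcm(689, 481) = 25493.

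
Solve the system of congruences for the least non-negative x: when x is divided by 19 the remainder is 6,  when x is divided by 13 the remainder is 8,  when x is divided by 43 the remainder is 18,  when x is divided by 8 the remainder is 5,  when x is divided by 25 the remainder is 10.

1176885

The moduli are pairwise coprime; N = 19·13·43·8·25 = 2124200.
N/19 = 111800; 111800 ≡ 4 (mod 19); 4·5 ≡ 1, so inverse 5.
N/13 = 163400; 163400 ≡ 3 (mod 13); 3·9 ≡ 1, so inverse 9.
N/43 = 49400; 49400 ≡ 36 (mod 43); 36·6 ≡ 1, so inverse 6.
N/8 = 265525; 265525 ≡ 5 (mod 8); 5·5 ≡ 1, so inverse 5.
N/25 = 84968; 84968 ≡ 18 (mod 25); 18·7 ≡ 1, so inverse 7.
x ≡ 6·111800·5 + 8·163400·9 + 18·49400·6 + 5·265525·5 + 10·84968·7 = 33039885.
33039885 mod 2124200 = 1176885.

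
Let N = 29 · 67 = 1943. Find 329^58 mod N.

622

Mod 29: 329 ≡ 10; by Fermat, exponent reduces to 58 mod 28 = 2; 10^2 ≡ 13 (mod 29).
Mod 67: 329 ≡ 61; 61^58 ≡ 19 (mod 67).
Combine by CRT: x ≡ 13 (mod 29), x ≡ 19 (mod 67) ⇒ x ≡ 622 (mod 1943).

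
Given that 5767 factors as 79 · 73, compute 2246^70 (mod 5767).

1119

Mod 79: 2246 ≡ 34; 34^70 ≡ 13 (mod 79).
Mod 73: 2246 ≡ 56; 56^70 ≡ 24 (mod 73).
Combine by CRT: x ≡ 13 (mod 79), x ≡ 24 (mod 73) ⇒ x ≡ 1119 (mod 5767).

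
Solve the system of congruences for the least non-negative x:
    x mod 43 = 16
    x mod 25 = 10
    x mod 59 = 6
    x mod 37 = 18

The moduli are pairwise coprime; N = 43·25·59·37 = 2346725.
N/43 = 54575; 54575 ≡ 8 (mod 43); 8·27 ≡ 1, so inverse 27.
N/25 = 93869; 93869 ≡ 19 (mod 25); 19·4 ≡ 1, so inverse 4.
N/59 = 39775; 39775 ≡ 9 (mod 59); 9·46 ≡ 1, so inverse 46.
N/37 = 63425; 63425 ≡ 7 (mod 37); 7·16 ≡ 1, so inverse 16.
x ≡ 16·54575·27 + 10·93869·4 + 6·39775·46 + 18·63425·16 = 56575460.
56575460 mod 2346725 = 254060.

254060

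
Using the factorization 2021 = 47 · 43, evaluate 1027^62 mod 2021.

Mod 47: 1027 ≡ 40; by Fermat, exponent reduces to 62 mod 46 = 16; 40^16 ≡ 21 (mod 47).
Mod 43: 1027 ≡ 38; by Fermat, exponent reduces to 62 mod 42 = 20; 38^20 ≡ 17 (mod 43).
Combine by CRT: x ≡ 21 (mod 47), x ≡ 17 (mod 43) ⇒ x ≡ 1995 (mod 2021).

1995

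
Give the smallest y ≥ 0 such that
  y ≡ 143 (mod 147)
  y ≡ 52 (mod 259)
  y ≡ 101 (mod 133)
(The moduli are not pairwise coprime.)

8081

gcd(147, 259) = 7 and 7 | (52 − 143), so the pair is consistent; merging gives y ≡ 2642 (mod 5439), where 5439 = lcm(147, 259).
gcd(5439, 133) = 7 and 7 | (101 − 2642), so the pair is consistent; merging gives y ≡ 8081 (mod 103341), where 103341 = lcm(5439, 133).
The solution is unique modulo lcm(147, 259, 133) = 103341.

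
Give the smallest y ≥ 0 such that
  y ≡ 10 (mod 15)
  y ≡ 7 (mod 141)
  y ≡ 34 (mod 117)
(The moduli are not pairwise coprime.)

17350

gcd(15, 141) = 3 and 3 | (7 − 10), so the pair is consistent; merging gives y ≡ 430 (mod 705), where 705 = lcm(15, 141).
gcd(705, 117) = 3 and 3 | (34 − 430), so the pair is consistent; merging gives y ≡ 17350 (mod 27495), where 27495 = lcm(705, 117).
The solution is unique modulo lcm(15, 141, 117) = 27495.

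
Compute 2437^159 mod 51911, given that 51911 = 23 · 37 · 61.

41744

Mod 23: 2437 ≡ 22; by Fermat, exponent reduces to 159 mod 22 = 5; 22^5 ≡ 22 (mod 23).
Mod 37: 2437 ≡ 32; by Fermat, exponent reduces to 159 mod 36 = 15; 32^15 ≡ 8 (mod 37).
Mod 61: 2437 ≡ 58; by Fermat, exponent reduces to 159 mod 60 = 39; 58^39 ≡ 20 (mod 61).
Combine by CRT: x ≡ 22 (mod 23), x ≡ 8 (mod 37), x ≡ 20 (mod 61) ⇒ x ≡ 41744 (mod 51911).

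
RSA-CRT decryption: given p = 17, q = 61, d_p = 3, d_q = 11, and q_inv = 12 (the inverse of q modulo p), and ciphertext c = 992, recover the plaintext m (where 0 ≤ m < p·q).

m₁ = c^(d_p) mod p: c ≡ 6 (mod 17), and 6^3 mod 17 = 12.
m₂ = c^(d_q) mod q: c ≡ 16 (mod 61), and 16^11 mod 61 = 25.
h = q_inv·(m₁ − m₂) mod p = 12·(12 − 25) mod 17 = 14.
m = m₂ + h·q = 25 + 14·61 = 879.

879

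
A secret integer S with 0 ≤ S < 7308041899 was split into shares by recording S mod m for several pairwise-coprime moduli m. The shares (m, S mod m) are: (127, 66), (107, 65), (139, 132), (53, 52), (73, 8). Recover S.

3616225244

From S ≡ 66 (mod 127) write S = 66 + 127t. Substituting into S ≡ 65 (mod 107) gives 127t ≡ 106 (mod 107), and since 20⁻¹ ≡ 91 (mod 107), t ≡ 16. Hence S ≡ 66 + 127·16 = 2098 (mod 13589).
From S ≡ 2098 (mod 13589) write S = 2098 + 13589t. Substituting into S ≡ 132 (mod 139) gives 13589t ≡ 119 (mod 139), and since 106⁻¹ ≡ 80 (mod 139), t ≡ 68. Hence S ≡ 2098 + 13589·68 = 926150 (mod 1888871).
From S ≡ 926150 (mod 1888871) write S = 926150 + 1888871t. Substituting into S ≡ 52 (mod 53) gives 1888871t ≡ 24 (mod 53), and since 4⁻¹ ≡ 40 (mod 53), t ≡ 6. Hence S ≡ 926150 + 1888871·6 = 12259376 (mod 100110163).
From S ≡ 12259376 (mod 100110163) write S = 12259376 + 100110163t. Substituting into S ≡ 8 (mod 73) gives 100110163t ≡ 33 (mod 73), and since 7⁻¹ ≡ 21 (mod 73), t ≡ 36. Hence S ≡ 12259376 + 100110163·36 = 3616225244 (mod 7308041899).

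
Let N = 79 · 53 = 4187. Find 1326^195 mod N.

Mod 79: 1326 ≡ 62; by Fermat, exponent reduces to 195 mod 78 = 39; 62^39 ≡ 1 (mod 79).
Mod 53: 1326 ≡ 1; by Fermat, exponent reduces to 195 mod 52 = 39; 1^39 ≡ 1 (mod 53).
Combine by CRT: x ≡ 1 (mod 79), x ≡ 1 (mod 53) ⇒ x ≡ 1 (mod 4187).

1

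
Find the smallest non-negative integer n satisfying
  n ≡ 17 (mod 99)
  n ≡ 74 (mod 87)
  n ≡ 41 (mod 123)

72980

Combine the congruences pairwise.
gcd(99, 87) = 3 and 3 | (74 − 17), so the pair is consistent; merging gives n ≡ 1205 (mod 2871), where 2871 = lcm(99, 87).
gcd(2871, 123) = 3 and 3 | (41 − 1205), so the pair is consistent; merging gives n ≡ 72980 (mod 117711), where 117711 = lcm(2871, 123).
The solution is unique modulo lcm(99, 87, 123) = 117711.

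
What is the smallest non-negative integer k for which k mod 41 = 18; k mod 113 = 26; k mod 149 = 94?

130767

The moduli are pairwise coprime; N = 41·113·149 = 690317.
N/41 = 16837; 16837 ≡ 27 (mod 41); 27·38 ≡ 1, so inverse 38.
N/113 = 6109; 6109 ≡ 7 (mod 113); 7·97 ≡ 1, so inverse 97.
N/149 = 4633; 4633 ≡ 14 (mod 149); 14·32 ≡ 1, so inverse 32.
k ≡ 18·16837·38 + 26·6109·97 + 94·4633·32 = 40859470.
40859470 mod 690317 = 130767.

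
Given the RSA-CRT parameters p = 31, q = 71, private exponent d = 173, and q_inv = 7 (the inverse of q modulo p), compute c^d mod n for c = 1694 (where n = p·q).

732

d_p = d mod (p−1) = 173 mod 30 = 23; d_q = d mod (q−1) = 33.
m₁ = c^(d_p) mod p: c ≡ 20 (mod 31), and 20^23 mod 31 = 19.
m₂ = c^(d_q) mod q: c ≡ 61 (mod 71), and 61^33 mod 71 = 22.
h = q_inv·(m₁ − m₂) mod p = 7·(19 − 22) mod 31 = 10.
m = m₂ + h·q = 22 + 10·71 = 732.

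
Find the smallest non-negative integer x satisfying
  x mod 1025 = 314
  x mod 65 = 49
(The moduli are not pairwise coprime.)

9539

Combine the congruences pairwise.
gcd(1025, 65) = 5 and 5 | (49 − 314), so the pair is consistent; merging gives x ≡ 9539 (mod 13325), where 13325 = lcm(1025, 65).
The solution is unique modulo lcm(1025, 65) = 13325.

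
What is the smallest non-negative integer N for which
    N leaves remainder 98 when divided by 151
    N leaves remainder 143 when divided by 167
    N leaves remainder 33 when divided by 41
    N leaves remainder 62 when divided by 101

54258777

Combine the congruences pairwise.
From N ≡ 98 (mod 151) write N = 98 + 151t. Substituting into N ≡ 143 (mod 167) gives 151t ≡ 45 (mod 167), and since 151⁻¹ ≡ 73 (mod 167), t ≡ 112. Hence N ≡ 98 + 151·112 = 17010 (mod 25217).
From N ≡ 17010 (mod 25217) write N = 17010 + 25217t. Substituting into N ≡ 33 (mod 41) gives 25217t ≡ 38 (mod 41), and since 2⁻¹ ≡ 21 (mod 41), t ≡ 19. Hence N ≡ 17010 + 25217·19 = 496133 (mod 1033897).
From N ≡ 496133 (mod 1033897) write N = 496133 + 1033897t. Substituting into N ≡ 62 (mod 101) gives 1033897t ≡ 41 (mod 101), and since 61⁻¹ ≡ 53 (mod 101), t ≡ 52. Hence N ≡ 496133 + 1033897·52 = 54258777 (mod 104423597).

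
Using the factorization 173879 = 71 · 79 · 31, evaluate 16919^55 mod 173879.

Mod 71: 16919 ≡ 21; 21^55 ≡ 23 (mod 71).
Mod 79: 16919 ≡ 13; 13^55 ≡ 44 (mod 79).
Mod 31: 16919 ≡ 24; by Fermat, exponent reduces to 55 mod 30 = 25; 24^25 ≡ 6 (mod 31).
Combine by CRT: x ≡ 23 (mod 71), x ≡ 44 (mod 79), x ≡ 6 (mod 31) ⇒ x ≡ 35594 (mod 173879).

35594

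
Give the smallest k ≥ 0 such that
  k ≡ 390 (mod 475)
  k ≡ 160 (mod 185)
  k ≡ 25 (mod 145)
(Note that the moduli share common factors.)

293940

Combine the congruences pairwise.
gcd(475, 185) = 5 and 5 | (160 − 390), so the pair is consistent; merging gives k ≡ 12740 (mod 17575), where 17575 = lcm(475, 185).
gcd(17575, 145) = 5 and 5 | (25 − 12740), so the pair is consistent; merging gives k ≡ 293940 (mod 509675), where 509675 = lcm(17575, 145).
The solution is unique modulo lcm(475, 185, 145) = 509675.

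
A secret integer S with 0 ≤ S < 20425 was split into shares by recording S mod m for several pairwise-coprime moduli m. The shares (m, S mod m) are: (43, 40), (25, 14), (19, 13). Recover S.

19089

From S ≡ 40 (mod 43) write S = 40 + 43t. Substituting into S ≡ 14 (mod 25) gives 43t ≡ 24 (mod 25), and since 18⁻¹ ≡ 7 (mod 25), t ≡ 18. Hence S ≡ 40 + 43·18 = 814 (mod 1075).
From S ≡ 814 (mod 1075) write S = 814 + 1075t. Substituting into S ≡ 13 (mod 19) gives 1075t ≡ 16 (mod 19), and since 11⁻¹ ≡ 7 (mod 19), t ≡ 17. Hence S ≡ 814 + 1075·17 = 19089 (mod 20425).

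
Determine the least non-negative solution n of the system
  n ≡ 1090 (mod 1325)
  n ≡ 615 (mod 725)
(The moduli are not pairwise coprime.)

36865

gcd(1325, 725) = 25 and 25 | (615 − 1090), so the pair is consistent; merging gives n ≡ 36865 (mod 38425), where 38425 = lcm(1325, 725).
The solution is unique modulo lcm(1325, 725) = 38425.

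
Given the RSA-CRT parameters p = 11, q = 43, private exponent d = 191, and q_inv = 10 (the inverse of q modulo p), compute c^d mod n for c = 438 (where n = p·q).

d_p = d mod (p−1) = 191 mod 10 = 1; d_q = d mod (q−1) = 23.
m₁ = c^(d_p) mod p: c ≡ 9 (mod 11), and 9^1 mod 11 = 9.
m₂ = c^(d_q) mod q: c ≡ 8 (mod 43), and 8^23 mod 43 = 22.
h = q_inv·(m₁ − m₂) mod p = 10·(9 − 22) mod 11 = 2.
m = m₂ + h·q = 22 + 2·43 = 108.

108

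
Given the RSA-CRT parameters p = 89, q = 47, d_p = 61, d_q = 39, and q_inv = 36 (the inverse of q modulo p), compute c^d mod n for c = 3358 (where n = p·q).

4150

m₁ = c^(d_p) mod p: c ≡ 65 (mod 89), and 65^61 mod 89 = 56.
m₂ = c^(d_q) mod q: c ≡ 21 (mod 47), and 21^39 mod 47 = 14.
h = q_inv·(m₁ − m₂) mod p = 36·(56 − 14) mod 89 = 88.
m = m₂ + h·q = 14 + 88·47 = 4150.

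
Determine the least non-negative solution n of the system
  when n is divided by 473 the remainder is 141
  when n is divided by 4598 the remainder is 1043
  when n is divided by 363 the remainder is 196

gcd(473, 4598) = 11 and 11 | (1043 − 141), so the pair is consistent; merging gives n ≡ 65415 (mod 197714), where 197714 = lcm(473, 4598).
gcd(197714, 363) = 121 and 121 | (196 − 65415), so the pair is consistent; merging gives n ≡ 460843 (mod 593142), where 593142 = lcm(197714, 363).
The solution is unique modulo lcm(473, 4598, 363) = 593142.

460843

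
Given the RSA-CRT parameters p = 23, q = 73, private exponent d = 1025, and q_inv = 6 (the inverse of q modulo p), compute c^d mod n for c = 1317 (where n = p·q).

243

d_p = d mod (p−1) = 1025 mod 22 = 13; d_q = d mod (q−1) = 17.
m₁ = c^(d_p) mod p: c ≡ 6 (mod 23), and 6^13 mod 23 = 13.
m₂ = c^(d_q) mod q: c ≡ 3 (mod 73), and 3^17 mod 73 = 24.
h = q_inv·(m₁ − m₂) mod p = 6·(13 − 24) mod 23 = 3.
m = m₂ + h·q = 24 + 3·73 = 243.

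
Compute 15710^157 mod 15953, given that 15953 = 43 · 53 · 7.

Mod 43: 15710 ≡ 15; by Fermat, exponent reduces to 157 mod 42 = 31; 15^31 ≡ 25 (mod 43).
Mod 53: 15710 ≡ 22; by Fermat, exponent reduces to 157 mod 52 = 1; 22^1 ≡ 22 (mod 53).
Mod 7: 15710 ≡ 2; by Fermat, exponent reduces to 157 mod 6 = 1; 2^1 ≡ 2 (mod 7).
Combine by CRT: x ≡ 25 (mod 43), x ≡ 22 (mod 53), x ≡ 2 (mod 7) ⇒ x ≡ 13484 (mod 15953).

13484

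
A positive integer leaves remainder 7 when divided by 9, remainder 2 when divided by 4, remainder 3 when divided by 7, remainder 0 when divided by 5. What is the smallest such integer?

430

The moduli are pairwise coprime; N = 9·4·7·5 = 1260.
N/9 = 140; 140 ≡ 5 (mod 9); 5·2 ≡ 1, so inverse 2.
N/4 = 315; 315 ≡ 3 (mod 4); 3·3 ≡ 1, so inverse 3.
N/7 = 180; 180 ≡ 5 (mod 7); 5·3 ≡ 1, so inverse 3.
N/5 = 252; 252 ≡ 2 (mod 5); 2·3 ≡ 1, so inverse 3.
k ≡ 7·140·2 + 2·315·3 + 3·180·3 + 0·252·3 = 5470.
5470 mod 1260 = 430.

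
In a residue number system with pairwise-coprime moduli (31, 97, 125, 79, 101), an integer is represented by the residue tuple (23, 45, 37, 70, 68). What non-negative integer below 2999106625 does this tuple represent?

1956869412

The moduli are pairwise coprime; N = 31·97·125·79·101 = 2999106625.
N/31 = 96745375; 96745375 ≡ 17 (mod 31); 17·11 ≡ 1, so inverse 11.
N/97 = 30918625; 30918625 ≡ 69 (mod 97); 69·45 ≡ 1, so inverse 45.
N/125 = 23992853; 23992853 ≡ 103 (mod 125); 103·17 ≡ 1, so inverse 17.
N/79 = 37963375; 37963375 ≡ 4 (mod 79); 4·20 ≡ 1, so inverse 20.
N/101 = 29694125; 29694125 ≡ 24 (mod 101); 24·80 ≡ 1, so inverse 80.
x ≡ 23·96745375·11 + 45·30918625·45 + 37·23992853·17 + 70·37963375·20 + 68·29694125·80 = 316863065037.
316863065037 mod 2999106625 = 1956869412.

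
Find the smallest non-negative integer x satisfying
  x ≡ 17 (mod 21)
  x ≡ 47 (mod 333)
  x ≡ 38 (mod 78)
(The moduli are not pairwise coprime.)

19694

Combine the congruences pairwise.
gcd(21, 333) = 3 and 3 | (47 − 17), so the pair is consistent; merging gives x ≡ 1046 (mod 2331), where 2331 = lcm(21, 333).
gcd(2331, 78) = 3 and 3 | (38 − 1046), so the pair is consistent; merging gives x ≡ 19694 (mod 60606), where 60606 = lcm(2331, 78).
The solution is unique modulo lcm(21, 333, 78) = 60606.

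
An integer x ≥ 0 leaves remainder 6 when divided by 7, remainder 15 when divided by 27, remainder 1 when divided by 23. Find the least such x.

The moduli are pairwise coprime; N = 7·27·23 = 4347.
N/7 = 621; 621 ≡ 5 (mod 7); 5·3 ≡ 1, so inverse 3.
N/27 = 161; 161 ≡ 26 (mod 27); 26·26 ≡ 1, so inverse 26.
N/23 = 189; 189 ≡ 5 (mod 23); 5·14 ≡ 1, so inverse 14.
x ≡ 6·621·3 + 15·161·26 + 1·189·14 = 76614.
76614 mod 4347 = 2715.

2715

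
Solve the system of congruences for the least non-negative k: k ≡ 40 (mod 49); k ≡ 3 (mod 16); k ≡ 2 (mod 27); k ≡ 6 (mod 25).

From k ≡ 40 (mod 49) write k = 40 + 49t. Substituting into k ≡ 3 (mod 16) gives 49t ≡ 11 (mod 16), and since 1⁻¹ ≡ 1 (mod 16), t ≡ 11. Hence k ≡ 40 + 49·11 = 579 (mod 784).
From k ≡ 579 (mod 784) write k = 579 + 784t. Substituting into k ≡ 2 (mod 27) gives 784t ≡ 17 (mod 27), and since 1⁻¹ ≡ 1 (mod 27), t ≡ 17. Hence k ≡ 579 + 784·17 = 13907 (mod 21168).
From k ≡ 13907 (mod 21168) write k = 13907 + 21168t. Substituting into k ≡ 6 (mod 25) gives 21168t ≡ 24 (mod 25), and since 18⁻¹ ≡ 7 (mod 25), t ≡ 18. Hence k ≡ 13907 + 21168·18 = 394931 (mod 529200).

394931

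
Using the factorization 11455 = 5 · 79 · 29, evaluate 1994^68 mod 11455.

Mod 5: 1994 ≡ 4; since 4 | 68, by Fermat 4^68 ≡ 1 (mod 5).
Mod 79: 1994 ≡ 19; 19^68 ≡ 20 (mod 79).
Mod 29: 1994 ≡ 22; by Fermat, exponent reduces to 68 mod 28 = 12; 22^12 ≡ 16 (mod 29).
Combine by CRT: x ≡ 1 (mod 5), x ≡ 20 (mod 79), x ≡ 16 (mod 29) ⇒ x ≡ 3496 (mod 11455).

3496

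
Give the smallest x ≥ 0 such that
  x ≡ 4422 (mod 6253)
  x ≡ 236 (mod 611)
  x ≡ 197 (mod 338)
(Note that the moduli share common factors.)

435879

gcd(6253, 611) = 13 and 13 | (236 − 4422), so the pair is consistent; merging gives x ≡ 141988 (mod 293891), where 293891 = lcm(6253, 611).
gcd(293891, 338) = 169 and 169 | (197 − 141988), so the pair is consistent; merging gives x ≡ 435879 (mod 587782), where 587782 = lcm(293891, 338).
The solution is unique modulo lcm(6253, 611, 338) = 587782.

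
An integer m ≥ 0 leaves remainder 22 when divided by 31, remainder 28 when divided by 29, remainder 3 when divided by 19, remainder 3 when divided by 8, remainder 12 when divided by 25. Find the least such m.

3171787

The moduli are pairwise coprime; N = 31·29·19·8·25 = 3416200.
N/31 = 110200; 110200 ≡ 26 (mod 31); 26·6 ≡ 1, so inverse 6.
N/29 = 117800; 117800 ≡ 2 (mod 29); 2·15 ≡ 1, so inverse 15.
N/19 = 179800; 179800 ≡ 3 (mod 19); 3·13 ≡ 1, so inverse 13.
N/8 = 427025; 427025 ≡ 1 (mod 8), inverse 1.
N/25 = 136648; 136648 ≡ 23 (mod 25); 23·12 ≡ 1, so inverse 12.
m ≡ 22·110200·6 + 28·117800·15 + 3·179800·13 + 3·427025·1 + 12·136648·12 = 91992987.
91992987 mod 3416200 = 3171787.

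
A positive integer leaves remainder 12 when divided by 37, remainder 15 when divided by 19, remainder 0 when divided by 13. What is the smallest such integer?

The moduli are pairwise coprime; N = 37·19·13 = 9139.
N/37 = 247; 247 ≡ 25 (mod 37); 25·3 ≡ 1, so inverse 3.
N/19 = 481; 481 ≡ 6 (mod 19); 6·16 ≡ 1, so inverse 16.
N/13 = 703; 703 ≡ 1 (mod 13), inverse 1.
a ≡ 12·247·3 + 15·481·16 + 0·703·1 = 124332.
124332 mod 9139 = 5525.

5525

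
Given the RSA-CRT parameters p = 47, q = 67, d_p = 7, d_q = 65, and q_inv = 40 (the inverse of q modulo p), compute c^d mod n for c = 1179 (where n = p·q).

263

m₁ = c^(d_p) mod p: c ≡ 4 (mod 47), and 4^7 mod 47 = 28.
m₂ = c^(d_q) mod q: c ≡ 40 (mod 67), and 40^65 mod 67 = 62.
h = q_inv·(m₁ − m₂) mod p = 40·(28 − 62) mod 47 = 3.
m = m₂ + h·q = 62 + 3·67 = 263.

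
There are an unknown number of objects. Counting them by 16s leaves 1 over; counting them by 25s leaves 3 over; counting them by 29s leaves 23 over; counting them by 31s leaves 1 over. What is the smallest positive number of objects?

80353

From N ≡ 1 (mod 16) write N = 1 + 16t. Substituting into N ≡ 3 (mod 25) gives 16t ≡ 2 (mod 25), and since 16⁻¹ ≡ 11 (mod 25), t ≡ 22. Hence N ≡ 1 + 16·22 = 353 (mod 400).
From N ≡ 353 (mod 400) write N = 353 + 400t. Substituting into N ≡ 23 (mod 29) gives 400t ≡ 18 (mod 29), and since 23⁻¹ ≡ 24 (mod 29), t ≡ 26. Hence N ≡ 353 + 400·26 = 10753 (mod 11600).
From N ≡ 10753 (mod 11600) write N = 10753 + 11600t. Substituting into N ≡ 1 (mod 31) gives 11600t ≡ 5 (mod 31), and since 6⁻¹ ≡ 26 (mod 31), t ≡ 6. Hence N ≡ 10753 + 11600·6 = 80353 (mod 359600).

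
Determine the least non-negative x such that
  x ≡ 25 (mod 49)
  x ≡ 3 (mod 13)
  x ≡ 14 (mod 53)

The moduli are pairwise coprime; N = 49·13·53 = 33761.
N/49 = 689; 689 ≡ 3 (mod 49); 3·33 ≡ 1, so inverse 33.
N/13 = 2597; 2597 ≡ 10 (mod 13); 10·4 ≡ 1, so inverse 4.
N/53 = 637; 637 ≡ 1 (mod 53), inverse 1.
x ≡ 25·689·33 + 3·2597·4 + 14·637·1 = 608507.
608507 mod 33761 = 809.

809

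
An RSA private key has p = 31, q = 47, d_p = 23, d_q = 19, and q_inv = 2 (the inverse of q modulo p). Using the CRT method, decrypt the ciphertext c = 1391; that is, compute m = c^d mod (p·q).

1424

m₁ = c^(d_p) mod p: c ≡ 27 (mod 31), and 27^23 mod 31 = 29.
m₂ = c^(d_q) mod q: c ≡ 28 (mod 47), and 28^19 mod 47 = 14.
h = q_inv·(m₁ − m₂) mod p = 2·(29 − 14) mod 31 = 30.
m = m₂ + h·q = 14 + 30·47 = 1424.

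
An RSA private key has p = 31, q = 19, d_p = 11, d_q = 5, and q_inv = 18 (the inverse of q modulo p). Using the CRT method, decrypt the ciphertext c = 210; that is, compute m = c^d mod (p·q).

476

m₁ = c^(d_p) mod p: c ≡ 24 (mod 31), and 24^11 mod 31 = 11.
m₂ = c^(d_q) mod q: c ≡ 1 (mod 19), and 1^5 mod 19 = 1.
h = q_inv·(m₁ − m₂) mod p = 18·(11 − 1) mod 31 = 25.
m = m₂ + h·q = 1 + 25·19 = 476.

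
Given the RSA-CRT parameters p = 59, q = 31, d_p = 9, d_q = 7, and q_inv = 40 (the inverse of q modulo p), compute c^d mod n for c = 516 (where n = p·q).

514

m₁ = c^(d_p) mod p: c ≡ 44 (mod 59), and 44^9 mod 59 = 42.
m₂ = c^(d_q) mod q: c ≡ 20 (mod 31), and 20^7 mod 31 = 18.
h = q_inv·(m₁ − m₂) mod p = 40·(42 − 18) mod 59 = 16.
m = m₂ + h·q = 18 + 16·31 = 514.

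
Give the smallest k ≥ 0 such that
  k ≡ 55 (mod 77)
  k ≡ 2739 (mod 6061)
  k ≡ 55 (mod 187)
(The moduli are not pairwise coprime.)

gcd(77, 6061) = 11 and 11 | (2739 − 55), so the pair is consistent; merging gives k ≡ 20922 (mod 42427), where 42427 = lcm(77, 6061).
gcd(42427, 187) = 11 and 11 | (55 − 20922), so the pair is consistent; merging gives k ≡ 233057 (mod 721259), where 721259 = lcm(42427, 187).
The solution is unique modulo lcm(77, 6061, 187) = 721259.

233057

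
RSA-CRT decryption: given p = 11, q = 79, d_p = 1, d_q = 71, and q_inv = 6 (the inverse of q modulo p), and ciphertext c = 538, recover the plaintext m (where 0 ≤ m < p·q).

m₁ = c^(d_p) mod p: c ≡ 10 (mod 11), and 10^1 mod 11 = 10.
m₂ = c^(d_q) mod q: c ≡ 64 (mod 79), and 64^71 mod 79 = 10.
h = q_inv·(m₁ − m₂) mod p = 6·(10 − 10) mod 11 = 0.
m = m₂ + h·q = 10 + 0·79 = 10.

10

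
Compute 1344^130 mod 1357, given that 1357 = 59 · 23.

Mod 59: 1344 ≡ 46; by Fermat, exponent reduces to 130 mod 58 = 14; 46^14 ≡ 3 (mod 59).
Mod 23: 1344 ≡ 10; by Fermat, exponent reduces to 130 mod 22 = 20; 10^20 ≡ 3 (mod 23).
Combine by CRT: x ≡ 3 (mod 59), x ≡ 3 (mod 23) ⇒ x ≡ 3 (mod 1357).

3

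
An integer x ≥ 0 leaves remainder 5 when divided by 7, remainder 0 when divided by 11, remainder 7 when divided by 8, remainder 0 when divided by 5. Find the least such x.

495

Combine the congruences pairwise.
From x ≡ 5 (mod 7) write x = 5 + 7t. Substituting into x ≡ 0 (mod 11) gives 7t ≡ 6 (mod 11), and since 7⁻¹ ≡ 8 (mod 11), t ≡ 4. Hence x ≡ 5 + 7·4 = 33 (mod 77).
From x ≡ 33 (mod 77) write x = 33 + 77t. Substituting into x ≡ 7 (mod 8) gives 77t ≡ 6 (mod 8), and since 5⁻¹ ≡ 5 (mod 8), t ≡ 6. Hence x ≡ 33 + 77·6 = 495 (mod 616).
From x ≡ 495 (mod 616) write x = 495 + 616t. Substituting into x ≡ 0 (mod 5) gives 616t ≡ 0 (mod 5), and since 1⁻¹ ≡ 1 (mod 5), t ≡ 0. Hence x ≡ 495 + 616·0 = 495 (mod 3080).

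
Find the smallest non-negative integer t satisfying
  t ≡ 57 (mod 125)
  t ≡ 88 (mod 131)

Combine the congruences pairwise.
From t ≡ 57 (mod 125) write t = 57 + 125s. Substituting into t ≡ 88 (mod 131) gives 125s ≡ 31 (mod 131), and since 125⁻¹ ≡ 109 (mod 131), s ≡ 104. Hence t ≡ 57 + 125·104 = 13057 (mod 16375).

13057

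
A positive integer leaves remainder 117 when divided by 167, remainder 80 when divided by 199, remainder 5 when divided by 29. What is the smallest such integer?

The moduli are pairwise coprime; N = 167·199·29 = 963757.
N/167 = 5771; 5771 ≡ 93 (mod 167); 93·88 ≡ 1, so inverse 88.
N/199 = 4843; 4843 ≡ 67 (mod 199); 67·101 ≡ 1, so inverse 101.
N/29 = 33233; 33233 ≡ 28 (mod 29); 28·28 ≡ 1, so inverse 28.
t ≡ 117·5771·88 + 80·4843·101 + 5·33233·28 = 103202276.
103202276 mod 963757 = 80277.

80277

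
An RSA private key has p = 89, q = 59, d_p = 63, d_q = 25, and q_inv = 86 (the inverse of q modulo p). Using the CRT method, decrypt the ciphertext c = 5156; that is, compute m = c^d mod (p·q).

m₁ = c^(d_p) mod p: c ≡ 83 (mod 89), and 83^63 mod 89 = 29.
m₂ = c^(d_q) mod q: c ≡ 23 (mod 59), and 23^25 mod 59 = 44.
h = q_inv·(m₁ − m₂) mod p = 86·(29 − 44) mod 89 = 45.
m = m₂ + h·q = 44 + 45·59 = 2699.

2699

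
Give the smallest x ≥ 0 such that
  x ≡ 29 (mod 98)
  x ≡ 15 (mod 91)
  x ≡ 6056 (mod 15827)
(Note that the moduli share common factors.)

gcd(98, 91) = 7 and 7 | (15 − 29), so the pair is consistent; merging gives x ≡ 1107 (mod 1274), where 1274 = lcm(98, 91).
gcd(1274, 15827) = 49 and 49 | (6056 − 1107), so the pair is consistent; merging gives x ≡ 85191 (mod 411502), where 411502 = lcm(1274, 15827).
The solution is unique modulo lcm(98, 91, 15827) = 411502.

85191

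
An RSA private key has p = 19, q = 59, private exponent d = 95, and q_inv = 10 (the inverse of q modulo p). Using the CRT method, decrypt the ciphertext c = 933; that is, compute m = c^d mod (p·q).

317

d_p = d mod (p−1) = 95 mod 18 = 5; d_q = d mod (q−1) = 37.
m₁ = c^(d_p) mod p: c ≡ 2 (mod 19), and 2^5 mod 19 = 13.
m₂ = c^(d_q) mod q: c ≡ 48 (mod 59), and 48^37 mod 59 = 22.
h = q_inv·(m₁ − m₂) mod p = 10·(13 − 22) mod 19 = 5.
m = m₂ + h·q = 22 + 5·59 = 317.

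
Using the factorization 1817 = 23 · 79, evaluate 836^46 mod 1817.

179

Mod 23: 836 ≡ 8; by Fermat, exponent reduces to 46 mod 22 = 2; 8^2 ≡ 18 (mod 23).
Mod 79: 836 ≡ 46; 46^46 ≡ 21 (mod 79).
Combine by CRT: x ≡ 18 (mod 23), x ≡ 21 (mod 79) ⇒ x ≡ 179 (mod 1817).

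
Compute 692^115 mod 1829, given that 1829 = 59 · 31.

129

Mod 59: 692 ≡ 43; by Fermat, exponent reduces to 115 mod 58 = 57; 43^57 ≡ 11 (mod 59).
Mod 31: 692 ≡ 10; by Fermat, exponent reduces to 115 mod 30 = 25; 10^25 ≡ 5 (mod 31).
Combine by CRT: x ≡ 11 (mod 59), x ≡ 5 (mod 31) ⇒ x ≡ 129 (mod 1829).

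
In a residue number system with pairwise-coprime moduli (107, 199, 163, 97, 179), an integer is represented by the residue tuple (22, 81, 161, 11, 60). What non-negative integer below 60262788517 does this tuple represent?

51132447509

From x ≡ 22 (mod 107) write x = 22 + 107t. Substituting into x ≡ 81 (mod 199) gives 107t ≡ 59 (mod 199), and since 107⁻¹ ≡ 93 (mod 199), t ≡ 114. Hence x ≡ 22 + 107·114 = 12220 (mod 21293).
From x ≡ 12220 (mod 21293) write x = 12220 + 21293t. Substituting into x ≡ 161 (mod 163) gives 21293t ≡ 3 (mod 163), and since 103⁻¹ ≡ 19 (mod 163), t ≡ 57. Hence x ≡ 12220 + 21293·57 = 1225921 (mod 3470759).
From x ≡ 1225921 (mod 3470759) write x = 1225921 + 3470759t. Substituting into x ≡ 11 (mod 97) gives 3470759t ≡ 73 (mod 97), and since 2⁻¹ ≡ 49 (mod 97), t ≡ 85. Hence x ≡ 1225921 + 3470759·85 = 296240436 (mod 336663623).
From x ≡ 296240436 (mod 336663623) write x = 296240436 + 336663623t. Substituting into x ≡ 60 (mod 179) gives 336663623t ≡ 149 (mod 179), and since 65⁻¹ ≡ 168 (mod 179), t ≡ 151. Hence x ≡ 296240436 + 336663623·151 = 51132447509 (mod 60262788517).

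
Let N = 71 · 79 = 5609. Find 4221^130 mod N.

Mod 71: 4221 ≡ 32; by Fermat, exponent reduces to 130 mod 70 = 60; 32^60 ≡ 48 (mod 71).
Mod 79: 4221 ≡ 34; by Fermat, exponent reduces to 130 mod 78 = 52; 34^52 ≡ 55 (mod 79).
Combine by CRT: x ≡ 48 (mod 71), x ≡ 55 (mod 79) ⇒ x ≡ 687 (mod 5609).

687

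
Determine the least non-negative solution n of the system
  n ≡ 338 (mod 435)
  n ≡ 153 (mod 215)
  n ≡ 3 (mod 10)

21653

gcd(435, 215) = 5 and 5 | (153 − 338), so the pair is consistent; merging gives n ≡ 2948 (mod 18705), where 18705 = lcm(435, 215).
gcd(18705, 10) = 5 and 5 | (3 − 2948), so the pair is consistent; merging gives n ≡ 21653 (mod 37410), where 37410 = lcm(18705, 10).
The solution is unique modulo lcm(435, 215, 10) = 37410.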